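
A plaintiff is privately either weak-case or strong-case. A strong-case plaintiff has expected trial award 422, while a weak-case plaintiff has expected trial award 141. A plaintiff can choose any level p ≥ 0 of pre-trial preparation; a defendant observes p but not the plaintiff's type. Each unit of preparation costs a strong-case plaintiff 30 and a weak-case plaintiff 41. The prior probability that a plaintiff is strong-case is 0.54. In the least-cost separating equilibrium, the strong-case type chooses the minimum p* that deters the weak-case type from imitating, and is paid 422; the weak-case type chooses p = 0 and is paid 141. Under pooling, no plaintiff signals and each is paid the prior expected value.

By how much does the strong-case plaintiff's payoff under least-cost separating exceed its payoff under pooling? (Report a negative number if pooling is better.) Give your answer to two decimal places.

-76.35

Least-cost separating signal: p* solves 141 = 422 − 41·p*, so p* = (422 − 141)/41 ≈ 6.8537.
Strong-case type's separating payoff: 422 − 30 × p* = 422 − 30 × (422 − 141)/41 = 422 − 8430/41 ≈ 216.3902.
Pooling payoff: 0.54 × 422 + 0.46 × 141 = 292.74.
Difference: 216.3902 − 292.74 = -76.3498, i.e. -76.35 to two decimal places.
The strong-case type would prefer the pooling outcome.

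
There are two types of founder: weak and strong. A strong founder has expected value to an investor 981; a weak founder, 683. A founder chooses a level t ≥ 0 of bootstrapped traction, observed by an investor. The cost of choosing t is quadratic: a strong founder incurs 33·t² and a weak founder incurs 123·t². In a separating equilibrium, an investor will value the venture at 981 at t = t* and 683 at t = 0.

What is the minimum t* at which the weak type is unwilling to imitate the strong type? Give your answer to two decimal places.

1.56

The weak type at t = 0 receives 683; imitating at t* yields 981 − 123·t*².
Indifference: 683 = 981 − 123·t*², so t*² = (981 − 683) / 123 ≈ 2.4228.
t* = √2.4228 ≈ 1.56.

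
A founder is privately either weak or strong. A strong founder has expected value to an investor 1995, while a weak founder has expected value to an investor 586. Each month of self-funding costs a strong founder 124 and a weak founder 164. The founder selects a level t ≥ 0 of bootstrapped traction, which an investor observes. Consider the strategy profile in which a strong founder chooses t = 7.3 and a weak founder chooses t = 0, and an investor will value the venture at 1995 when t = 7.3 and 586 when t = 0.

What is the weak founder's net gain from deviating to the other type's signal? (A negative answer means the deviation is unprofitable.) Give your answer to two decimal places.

211.80

Playing t = 0 the weak founder receives 586.
Deviating to t = 7.3 brings payment 1995 at cost 164 × 7.3 = 1197.2, netting 797.8.
Gain from deviating: 797.8 − 586 = 211.80.
The gain is positive, so the weak type's incentive-compatibility constraint is violated — this profile is not a separating equilibrium.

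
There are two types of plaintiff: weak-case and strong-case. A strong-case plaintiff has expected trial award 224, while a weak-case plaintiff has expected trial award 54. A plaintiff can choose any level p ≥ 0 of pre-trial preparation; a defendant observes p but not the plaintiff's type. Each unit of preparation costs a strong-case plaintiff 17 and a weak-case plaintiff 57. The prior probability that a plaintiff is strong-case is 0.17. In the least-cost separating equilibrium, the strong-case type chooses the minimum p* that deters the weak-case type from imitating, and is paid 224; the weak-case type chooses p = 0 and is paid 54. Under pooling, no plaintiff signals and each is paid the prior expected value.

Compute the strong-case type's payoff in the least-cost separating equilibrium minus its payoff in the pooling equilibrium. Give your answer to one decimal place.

90.4

Least-cost separating signal: p* solves 54 = 224 − 57·p*, so p* = (224 − 54)/57 ≈ 2.9825.
Strong-case type's separating payoff: 224 − 17 × p* = 224 − 17 × (224 − 54)/57 = 224 − 2890/57 ≈ 173.298.
Pooling payoff: 0.17 × 224 + 0.83 × 54 = 82.9.
Difference: 173.298 − 82.9 = 90.398, i.e. 90.4 to one decimal place.
The strong-case type prefers to separate.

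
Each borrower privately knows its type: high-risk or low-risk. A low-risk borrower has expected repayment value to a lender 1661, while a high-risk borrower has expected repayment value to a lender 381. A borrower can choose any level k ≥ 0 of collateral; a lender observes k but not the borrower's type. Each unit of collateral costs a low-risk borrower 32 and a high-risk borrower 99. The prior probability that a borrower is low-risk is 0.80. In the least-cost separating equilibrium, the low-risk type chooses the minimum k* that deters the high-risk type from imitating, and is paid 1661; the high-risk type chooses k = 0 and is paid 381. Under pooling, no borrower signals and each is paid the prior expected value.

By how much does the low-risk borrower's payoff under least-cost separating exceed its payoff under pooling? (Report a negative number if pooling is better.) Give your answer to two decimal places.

Least-cost separating signal: k* solves 381 = 1661 − 99·k*, so k* = (1661 − 381)/99 ≈ 12.9293.
Low-risk type's separating payoff: 1661 − 32 × k* = 1661 − 32 × (1661 − 381)/99 = 1661 − 40960/99 ≈ 1247.2626.
Pooling payoff: 0.80 × 1661 + 0.20 × 381 = 1405.
Difference: 1247.2626 − 1405 = -157.7374, i.e. -157.74 to two decimal places.
The low-risk type would prefer the pooling outcome.

-157.74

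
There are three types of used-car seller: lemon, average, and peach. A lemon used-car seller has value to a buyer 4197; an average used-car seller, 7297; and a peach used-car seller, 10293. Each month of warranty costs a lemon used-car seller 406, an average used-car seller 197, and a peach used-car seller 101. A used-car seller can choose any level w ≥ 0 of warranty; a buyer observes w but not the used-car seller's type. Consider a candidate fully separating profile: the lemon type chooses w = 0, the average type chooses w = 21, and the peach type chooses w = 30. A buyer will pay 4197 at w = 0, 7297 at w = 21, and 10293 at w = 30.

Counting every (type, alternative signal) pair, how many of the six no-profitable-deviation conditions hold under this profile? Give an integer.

4

Lemon (own payoff 4197): to w=21 gives 7297 − 406×21 = -1229 → no gain ✓; to w=30 gives 10293 − 406×30 = -1887 → no gain ✓.
Average (own payoff 7297 − 197×21 = 3160): to w=0 gives 4197 → profitable ✗; to w=30 gives 10293 − 197×30 = 4383 → profitable ✗.
Peach (own payoff 10293 − 101×30 = 7263): to w=0 gives 4197 → no gain ✓; to w=21 gives 7297 − 101×21 = 5176 → no gain ✓.
4 of the 6 constraints hold; not an equilibrium.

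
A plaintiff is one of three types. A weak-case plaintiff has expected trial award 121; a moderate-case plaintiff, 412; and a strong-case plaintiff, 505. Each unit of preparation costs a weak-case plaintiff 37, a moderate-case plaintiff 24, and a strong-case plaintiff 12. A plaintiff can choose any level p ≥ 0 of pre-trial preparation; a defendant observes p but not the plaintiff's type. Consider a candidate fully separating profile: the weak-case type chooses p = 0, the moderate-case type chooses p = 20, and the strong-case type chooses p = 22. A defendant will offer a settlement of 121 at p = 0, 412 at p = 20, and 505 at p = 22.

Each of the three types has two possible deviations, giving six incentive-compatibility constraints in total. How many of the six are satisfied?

4

Strong-case (own payoff 505 − 12×22 = 241): to p=0 gives 121 → no gain ✓; to p=20 gives 412 − 12×20 = 172 → no gain ✓.
Weak-case (own payoff 121): to p=20 gives 412 − 37×20 = -328 → no gain ✓; to p=22 gives 505 − 37×22 = -309 → no gain ✓.
Moderate-case (own payoff 412 − 24×20 = -68): to p=0 gives 121 → profitable ✗; to p=22 gives 505 − 24×22 = -23 → profitable ✗.
4 of the 6 constraints hold; not an equilibrium.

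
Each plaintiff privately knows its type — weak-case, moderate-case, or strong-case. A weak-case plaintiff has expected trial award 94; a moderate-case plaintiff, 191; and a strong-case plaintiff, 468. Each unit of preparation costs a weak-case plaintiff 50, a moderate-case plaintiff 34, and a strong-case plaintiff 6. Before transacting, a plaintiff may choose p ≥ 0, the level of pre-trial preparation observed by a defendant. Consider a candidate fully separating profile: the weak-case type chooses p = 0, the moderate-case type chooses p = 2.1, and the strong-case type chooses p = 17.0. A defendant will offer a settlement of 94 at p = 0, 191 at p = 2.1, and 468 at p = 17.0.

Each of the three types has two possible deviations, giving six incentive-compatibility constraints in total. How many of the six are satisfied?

6

Moderate-case (own payoff 191 − 34×2.1 = 119.6): to p=0 gives 94 → no gain ✓; to p=17.0 gives 468 − 34×17.0 = -110 → no gain ✓.
Strong-case (own payoff 468 − 6×17.0 = 366): to p=0 gives 94 → no gain ✓; to p=2.1 gives 191 − 6×2.1 = 178.4 → no gain ✓.
Weak-case (own payoff 94): to p=2.1 gives 191 − 50×2.1 = 86 → no gain ✓; to p=17.0 gives 468 − 50×17.0 = -382 → no gain ✓.
6 of the 6 constraints hold; this profile is a separating equilibrium.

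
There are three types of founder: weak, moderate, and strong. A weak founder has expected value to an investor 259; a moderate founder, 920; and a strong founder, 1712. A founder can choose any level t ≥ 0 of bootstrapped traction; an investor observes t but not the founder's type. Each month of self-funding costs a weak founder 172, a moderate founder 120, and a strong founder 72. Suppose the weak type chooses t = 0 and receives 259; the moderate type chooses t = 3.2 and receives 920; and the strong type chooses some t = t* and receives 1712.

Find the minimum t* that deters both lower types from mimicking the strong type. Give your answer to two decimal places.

9.80

Weak type (on-path payoff 259) won't mimic when 259 ≥ 1712 − 172·t*, i.e. t* ≥ 8.45.
Moderate type (on-path payoff 920 − 120×3.2 = 536) won't mimic when 536 ≥ 1712 − 120·t*, i.e. t* ≥ 9.80.
Both must hold, so t* = max(8.45, 9.80) = 9.80. The moderate type's constraint binds.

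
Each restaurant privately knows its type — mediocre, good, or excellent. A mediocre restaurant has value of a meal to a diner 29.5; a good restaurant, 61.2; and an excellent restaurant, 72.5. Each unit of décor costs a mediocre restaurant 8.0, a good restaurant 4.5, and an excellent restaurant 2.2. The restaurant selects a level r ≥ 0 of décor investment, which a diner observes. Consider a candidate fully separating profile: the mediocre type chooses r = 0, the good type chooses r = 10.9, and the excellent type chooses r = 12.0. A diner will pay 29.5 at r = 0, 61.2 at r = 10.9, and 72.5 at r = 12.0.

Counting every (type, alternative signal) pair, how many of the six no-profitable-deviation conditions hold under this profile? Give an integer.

4

Good (own payoff 61.2 − 4.5×10.9 = 12.15): to r=0 gives 29.5 → profitable ✗; to r=12.0 gives 72.5 − 4.5×12.0 = 18.5 → profitable ✗.
Mediocre (own payoff 29.5): to r=10.9 gives 61.2 − 8.0×10.9 = -26 → no gain ✓; to r=12.0 gives 72.5 − 8.0×12.0 = -23.5 → no gain ✓.
Excellent (own payoff 72.5 − 2.2×12.0 = 46.1): to r=0 gives 29.5 → no gain ✓; to r=10.9 gives 61.2 − 2.2×10.9 = 37.22 → no gain ✓.
4 of the 6 constraints hold; not an equilibrium.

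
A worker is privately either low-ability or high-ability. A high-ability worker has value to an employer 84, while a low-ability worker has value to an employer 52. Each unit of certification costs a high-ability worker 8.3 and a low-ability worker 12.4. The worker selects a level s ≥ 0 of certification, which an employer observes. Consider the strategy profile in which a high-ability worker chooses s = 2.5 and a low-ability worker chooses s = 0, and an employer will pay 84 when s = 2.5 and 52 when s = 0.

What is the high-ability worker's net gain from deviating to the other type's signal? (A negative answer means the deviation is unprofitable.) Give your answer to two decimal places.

Playing s = 2.5 the high-ability worker receives 84 − 8.3 × 2.5 = 63.25.
Deviating to s = 0 yields 52 instead.
Gain from deviating: 52 − 63.25 = -11.25.
The gain is negative, so the high-ability type's incentive-compatibility constraint is satisfied.

-11.25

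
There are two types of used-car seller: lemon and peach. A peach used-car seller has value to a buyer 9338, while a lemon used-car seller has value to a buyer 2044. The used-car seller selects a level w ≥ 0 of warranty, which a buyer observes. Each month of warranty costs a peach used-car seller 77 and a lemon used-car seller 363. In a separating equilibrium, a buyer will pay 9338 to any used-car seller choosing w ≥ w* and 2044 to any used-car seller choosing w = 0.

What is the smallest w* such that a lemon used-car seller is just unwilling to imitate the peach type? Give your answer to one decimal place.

A lemon used-car seller choosing w = 0 receives 2044.
Imitating at w* instead would pay 9338 at cost 363·w*, netting 9338 − 363·w*.
Indifference: 2044 = 9338 − 363·w*, so w* = (9338 − 2044) / 363 ≈ 20.1.
This is the lemon type's binding incentive-compatibility constraint; any w ≥ 20.1 sustains separation on that side.

20.1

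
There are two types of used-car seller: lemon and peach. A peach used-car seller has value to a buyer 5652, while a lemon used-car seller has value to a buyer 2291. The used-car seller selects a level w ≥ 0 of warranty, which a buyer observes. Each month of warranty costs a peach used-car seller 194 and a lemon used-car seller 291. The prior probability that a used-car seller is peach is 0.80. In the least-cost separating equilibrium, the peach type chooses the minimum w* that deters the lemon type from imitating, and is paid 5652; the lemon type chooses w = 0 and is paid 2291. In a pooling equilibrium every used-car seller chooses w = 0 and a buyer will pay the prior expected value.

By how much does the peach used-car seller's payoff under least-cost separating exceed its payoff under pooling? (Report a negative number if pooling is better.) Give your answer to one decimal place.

Least-cost separating signal: w* solves 2291 = 5652 − 291·w*, so w* = (5652 − 2291)/291 ≈ 11.5498.
Peach type's separating payoff: 5652 − 194 × w* = 5652 − 194 × (5652 − 2291)/291 = 5652 − 652034/291 ≈ 3411.333.
Pooling payoff: 0.80 × 5652 + 0.20 × 2291 = 4979.8.
Difference: 3411.333 − 4979.8 = -1568.467, i.e. -1568.5 to one decimal place.
The peach type would prefer the pooling outcome.

-1568.5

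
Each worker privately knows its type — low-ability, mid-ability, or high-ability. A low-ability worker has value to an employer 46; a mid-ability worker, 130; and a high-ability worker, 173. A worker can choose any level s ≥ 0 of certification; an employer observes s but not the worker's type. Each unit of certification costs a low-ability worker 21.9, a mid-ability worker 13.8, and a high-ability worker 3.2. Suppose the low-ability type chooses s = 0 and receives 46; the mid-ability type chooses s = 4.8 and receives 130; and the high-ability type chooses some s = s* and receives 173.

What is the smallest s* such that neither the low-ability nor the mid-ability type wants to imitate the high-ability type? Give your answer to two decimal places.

7.92

Mid-ability type (on-path payoff 130 − 13.8×4.8 = 63.76) won't mimic when 63.76 ≥ 173 − 13.8·s*, i.e. s* ≥ 7.92.
Low-ability type (on-path payoff 46) won't mimic when 46 ≥ 173 − 21.9·s*, i.e. s* ≥ 5.80.
Both must hold, so s* = max(5.80, 7.92) = 7.92. The mid-ability type's constraint binds.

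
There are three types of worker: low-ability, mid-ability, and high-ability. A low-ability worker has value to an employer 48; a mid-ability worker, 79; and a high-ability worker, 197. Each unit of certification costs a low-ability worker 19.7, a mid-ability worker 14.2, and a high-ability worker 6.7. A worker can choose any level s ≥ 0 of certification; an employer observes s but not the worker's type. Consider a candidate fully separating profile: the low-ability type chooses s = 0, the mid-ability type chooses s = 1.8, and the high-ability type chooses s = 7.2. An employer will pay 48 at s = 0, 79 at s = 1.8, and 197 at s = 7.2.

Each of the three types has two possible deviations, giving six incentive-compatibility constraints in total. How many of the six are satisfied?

Mid-ability (own payoff 79 − 14.2×1.8 = 53.44): to s=0 gives 48 → no gain ✓; to s=7.2 gives 197 − 14.2×7.2 = 94.76 → profitable ✗.
Low-ability (own payoff 48): to s=1.8 gives 79 − 19.7×1.8 = 43.54 → no gain ✓; to s=7.2 gives 197 − 19.7×7.2 = 55.16 → profitable ✗.
High-ability (own payoff 197 − 6.7×7.2 = 148.76): to s=0 gives 48 → no gain ✓; to s=1.8 gives 79 − 6.7×1.8 = 66.94 → no gain ✓.
4 of the 6 constraints hold; not an equilibrium.

4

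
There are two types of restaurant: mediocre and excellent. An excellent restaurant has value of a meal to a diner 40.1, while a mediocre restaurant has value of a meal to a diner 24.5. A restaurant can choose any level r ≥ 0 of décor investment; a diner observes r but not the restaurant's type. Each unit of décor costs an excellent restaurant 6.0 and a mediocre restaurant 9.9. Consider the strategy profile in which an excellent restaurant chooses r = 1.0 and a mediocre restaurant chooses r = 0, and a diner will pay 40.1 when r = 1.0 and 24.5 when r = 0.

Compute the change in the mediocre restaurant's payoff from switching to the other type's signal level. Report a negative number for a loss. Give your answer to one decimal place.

Playing r = 0 the mediocre restaurant receives 24.5.
Deviating to r = 1.0 brings payment 40.1 at cost 9.9 × 1.0 = 9.9, netting 30.2.
Gain from deviating: 30.2 − 24.5 = 5.7.
The gain is positive, so the mediocre type's incentive-compatibility constraint is violated — this profile is not a separating equilibrium.

5.7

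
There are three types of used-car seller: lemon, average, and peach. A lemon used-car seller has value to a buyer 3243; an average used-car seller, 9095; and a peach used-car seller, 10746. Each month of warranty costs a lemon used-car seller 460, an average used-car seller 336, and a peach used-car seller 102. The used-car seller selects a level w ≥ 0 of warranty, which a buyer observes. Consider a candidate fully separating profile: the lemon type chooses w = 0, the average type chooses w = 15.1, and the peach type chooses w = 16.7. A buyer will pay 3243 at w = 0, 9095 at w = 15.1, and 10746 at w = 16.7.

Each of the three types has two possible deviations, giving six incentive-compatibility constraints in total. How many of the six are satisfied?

Average (own payoff 9095 − 336×15.1 = 4021.4): to w=0 gives 3243 → no gain ✓; to w=16.7 gives 10746 − 336×16.7 = 5134.8 → profitable ✗.
Peach (own payoff 10746 − 102×16.7 = 9042.6): to w=0 gives 3243 → no gain ✓; to w=15.1 gives 9095 − 102×15.1 = 7554.8 → no gain ✓.
Lemon (own payoff 3243): to w=15.1 gives 9095 − 460×15.1 = 2149 → no gain ✓; to w=16.7 gives 10746 − 460×16.7 = 3064 → no gain ✓.
5 of the 6 constraints hold; not an equilibrium.

5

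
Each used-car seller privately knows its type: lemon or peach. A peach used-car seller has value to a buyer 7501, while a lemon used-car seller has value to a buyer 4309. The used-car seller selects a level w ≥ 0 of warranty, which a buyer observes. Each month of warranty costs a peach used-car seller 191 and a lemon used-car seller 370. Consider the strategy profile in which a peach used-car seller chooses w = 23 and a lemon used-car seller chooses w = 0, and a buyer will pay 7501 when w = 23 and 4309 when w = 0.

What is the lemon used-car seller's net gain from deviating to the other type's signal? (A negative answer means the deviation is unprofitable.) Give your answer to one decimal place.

-5318.0

Playing w = 0 the lemon used-car seller receives 4309.
Deviating to w = 23 brings payment 7501 at cost 370 × 23 = 8510, netting -1009.
Gain from deviating: -1009 − 4309 = -5318.0.
The gain is negative, so the lemon type's incentive-compatibility constraint is satisfied.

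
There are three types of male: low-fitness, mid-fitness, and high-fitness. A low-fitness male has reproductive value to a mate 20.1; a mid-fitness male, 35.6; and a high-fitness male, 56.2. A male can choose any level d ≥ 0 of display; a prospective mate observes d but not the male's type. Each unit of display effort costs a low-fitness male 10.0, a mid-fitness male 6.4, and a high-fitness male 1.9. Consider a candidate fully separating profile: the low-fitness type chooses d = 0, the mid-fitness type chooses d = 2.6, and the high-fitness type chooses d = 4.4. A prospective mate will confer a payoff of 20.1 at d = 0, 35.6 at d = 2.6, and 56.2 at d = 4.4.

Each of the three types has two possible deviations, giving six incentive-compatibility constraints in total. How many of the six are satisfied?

High-fitness (own payoff 56.2 − 1.9×4.4 = 47.84): to d=0 gives 20.1 → no gain ✓; to d=2.6 gives 35.6 − 1.9×2.6 = 30.66 → no gain ✓.
Low-fitness (own payoff 20.1): to d=2.6 gives 35.6 − 10.0×2.6 = 9.6 → no gain ✓; to d=4.4 gives 56.2 − 10.0×4.4 = 12.2 → no gain ✓.
Mid-fitness (own payoff 35.6 − 6.4×2.6 = 18.96): to d=0 gives 20.1 → profitable ✗; to d=4.4 gives 56.2 − 6.4×4.4 = 28.04 → profitable ✗.
4 of the 6 constraints hold; not an equilibrium.

4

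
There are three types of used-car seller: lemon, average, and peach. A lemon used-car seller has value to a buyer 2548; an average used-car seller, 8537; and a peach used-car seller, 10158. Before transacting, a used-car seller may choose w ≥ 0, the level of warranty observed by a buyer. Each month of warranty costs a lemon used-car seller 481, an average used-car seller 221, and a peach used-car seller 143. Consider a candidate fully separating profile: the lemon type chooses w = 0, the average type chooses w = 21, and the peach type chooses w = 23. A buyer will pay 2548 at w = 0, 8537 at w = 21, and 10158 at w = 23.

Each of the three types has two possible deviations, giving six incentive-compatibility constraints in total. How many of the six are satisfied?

5

Lemon (own payoff 2548): to w=21 gives 8537 − 481×21 = -1564 → no gain ✓; to w=23 gives 10158 − 481×23 = -905 → no gain ✓.
Average (own payoff 8537 − 221×21 = 3896): to w=0 gives 2548 → no gain ✓; to w=23 gives 10158 − 221×23 = 5075 → profitable ✗.
Peach (own payoff 10158 − 143×23 = 6869): to w=0 gives 2548 → no gain ✓; to w=21 gives 8537 − 143×21 = 5534 → no gain ✓.
5 of the 6 constraints hold; not an equilibrium.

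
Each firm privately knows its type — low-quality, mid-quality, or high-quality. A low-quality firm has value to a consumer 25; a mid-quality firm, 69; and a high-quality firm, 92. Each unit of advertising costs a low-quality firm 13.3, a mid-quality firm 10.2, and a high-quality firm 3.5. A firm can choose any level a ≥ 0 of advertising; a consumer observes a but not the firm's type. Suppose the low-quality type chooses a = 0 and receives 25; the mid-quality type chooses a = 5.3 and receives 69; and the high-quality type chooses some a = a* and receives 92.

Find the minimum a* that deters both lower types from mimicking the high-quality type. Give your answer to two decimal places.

7.55

Mid-quality type (on-path payoff 69 − 10.2×5.3 = 14.94) won't mimic when 14.94 ≥ 92 − 10.2·a*, i.e. a* ≥ 7.55.
Low-quality type (on-path payoff 25) won't mimic when 25 ≥ 92 − 13.3·a*, i.e. a* ≥ 5.04.
Both must hold, so a* = max(5.04, 7.55) = 7.55. The mid-quality type's constraint binds.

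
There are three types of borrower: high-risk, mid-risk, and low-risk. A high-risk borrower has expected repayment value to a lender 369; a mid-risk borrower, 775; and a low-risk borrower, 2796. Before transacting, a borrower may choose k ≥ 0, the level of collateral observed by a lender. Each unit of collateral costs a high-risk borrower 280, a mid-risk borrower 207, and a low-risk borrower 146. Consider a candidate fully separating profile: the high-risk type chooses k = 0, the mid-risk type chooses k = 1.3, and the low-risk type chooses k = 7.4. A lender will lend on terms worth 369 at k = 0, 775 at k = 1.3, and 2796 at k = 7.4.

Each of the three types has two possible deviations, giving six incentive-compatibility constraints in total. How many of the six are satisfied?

3

Mid-risk (own payoff 775 − 207×1.3 = 505.9): to k=0 gives 369 → no gain ✓; to k=7.4 gives 2796 − 207×7.4 = 1264.2 → profitable ✗.
Low-risk (own payoff 2796 − 146×7.4 = 1715.6): to k=0 gives 369 → no gain ✓; to k=1.3 gives 775 − 146×1.3 = 585.2 → no gain ✓.
High-risk (own payoff 369): to k=1.3 gives 775 − 280×1.3 = 411 → profitable ✗; to k=7.4 gives 2796 − 280×7.4 = 724 → profitable ✗.
3 of the 6 constraints hold; not an equilibrium.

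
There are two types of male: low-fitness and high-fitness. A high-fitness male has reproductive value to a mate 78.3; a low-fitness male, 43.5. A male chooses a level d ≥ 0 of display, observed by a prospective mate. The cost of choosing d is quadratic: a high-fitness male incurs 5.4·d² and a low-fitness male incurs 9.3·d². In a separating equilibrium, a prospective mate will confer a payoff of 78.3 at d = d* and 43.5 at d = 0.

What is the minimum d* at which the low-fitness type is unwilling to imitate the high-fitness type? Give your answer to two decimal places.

1.93

The low-fitness type at d = 0 receives 43.5; imitating at d* yields 78.3 − 9.3·d*².
Indifference: 43.5 = 78.3 − 9.3·d*², so d*² = (78.3 − 43.5) / 9.3 ≈ 3.7419.
d* = √3.7419 ≈ 1.93.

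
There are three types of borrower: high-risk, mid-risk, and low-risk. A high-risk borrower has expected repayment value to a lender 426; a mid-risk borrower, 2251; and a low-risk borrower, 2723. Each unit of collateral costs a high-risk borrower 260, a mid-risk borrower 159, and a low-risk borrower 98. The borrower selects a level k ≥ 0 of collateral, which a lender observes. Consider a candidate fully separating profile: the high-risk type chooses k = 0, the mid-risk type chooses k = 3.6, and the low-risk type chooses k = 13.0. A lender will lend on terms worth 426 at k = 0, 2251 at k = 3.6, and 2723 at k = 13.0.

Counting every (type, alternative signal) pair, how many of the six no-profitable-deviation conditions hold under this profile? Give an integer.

4

Low-risk (own payoff 2723 − 98×13.0 = 1449): to k=0 gives 426 → no gain ✓; to k=3.6 gives 2251 − 98×3.6 = 1898.2 → profitable ✗.
Mid-risk (own payoff 2251 − 159×3.6 = 1678.6): to k=0 gives 426 → no gain ✓; to k=13.0 gives 2723 − 159×13.0 = 656 → no gain ✓.
High-risk (own payoff 426): to k=3.6 gives 2251 − 260×3.6 = 1315 → profitable ✗; to k=13.0 gives 2723 − 260×13.0 = -657 → no gain ✓.
4 of the 6 constraints hold; not an equilibrium.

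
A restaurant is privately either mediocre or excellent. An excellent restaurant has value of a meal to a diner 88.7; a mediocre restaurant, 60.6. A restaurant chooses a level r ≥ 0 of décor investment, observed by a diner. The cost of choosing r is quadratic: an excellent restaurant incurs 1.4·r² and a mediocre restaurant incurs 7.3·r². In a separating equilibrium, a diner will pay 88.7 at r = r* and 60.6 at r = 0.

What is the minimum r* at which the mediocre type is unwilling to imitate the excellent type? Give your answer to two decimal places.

The mediocre type at r = 0 receives 60.6; imitating at r* yields 88.7 − 7.3·r*².
Indifference: 60.6 = 88.7 − 7.3·r*², so r*² = (88.7 − 60.6) / 7.3 ≈ 3.8493.
r* = √3.8493 ≈ 1.96.

1.96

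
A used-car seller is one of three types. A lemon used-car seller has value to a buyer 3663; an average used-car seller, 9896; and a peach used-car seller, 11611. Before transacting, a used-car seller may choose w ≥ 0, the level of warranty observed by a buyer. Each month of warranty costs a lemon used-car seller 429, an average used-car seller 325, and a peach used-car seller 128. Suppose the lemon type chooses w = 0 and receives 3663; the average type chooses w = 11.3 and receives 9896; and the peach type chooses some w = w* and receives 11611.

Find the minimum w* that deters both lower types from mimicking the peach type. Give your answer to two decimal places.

18.53

Lemon type (on-path payoff 3663) won't mimic when 3663 ≥ 11611 − 429·w*, i.e. w* ≥ 18.53.
Average type (on-path payoff 9896 − 325×11.3 = 6223.5) won't mimic when 6223.5 ≥ 11611 − 325·w*, i.e. w* ≥ 16.58.
Both must hold, so w* = max(18.53, 16.58) = 18.53. The lemon type's constraint binds.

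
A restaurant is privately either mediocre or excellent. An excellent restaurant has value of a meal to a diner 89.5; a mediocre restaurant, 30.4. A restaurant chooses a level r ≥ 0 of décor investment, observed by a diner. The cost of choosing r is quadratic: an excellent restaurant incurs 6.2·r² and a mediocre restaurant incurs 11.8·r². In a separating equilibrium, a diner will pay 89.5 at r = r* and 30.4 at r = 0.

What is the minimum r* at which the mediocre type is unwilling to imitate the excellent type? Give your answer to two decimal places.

2.24

The mediocre type at r = 0 receives 30.4; imitating at r* yields 89.5 − 11.8·r*².
Indifference: 30.4 = 89.5 − 11.8·r*², so r*² = (89.5 − 30.4) / 11.8 ≈ 5.0085.
r* = √5.0085 ≈ 2.24.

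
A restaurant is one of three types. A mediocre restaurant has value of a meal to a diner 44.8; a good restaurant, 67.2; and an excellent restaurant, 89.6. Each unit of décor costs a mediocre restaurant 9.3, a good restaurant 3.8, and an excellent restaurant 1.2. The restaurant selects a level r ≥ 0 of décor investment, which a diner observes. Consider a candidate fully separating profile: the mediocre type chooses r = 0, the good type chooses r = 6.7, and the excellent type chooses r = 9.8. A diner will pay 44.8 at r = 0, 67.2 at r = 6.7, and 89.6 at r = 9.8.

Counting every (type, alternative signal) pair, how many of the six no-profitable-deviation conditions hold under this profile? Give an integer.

Excellent (own payoff 89.6 − 1.2×9.8 = 77.84): to r=0 gives 44.8 → no gain ✓; to r=6.7 gives 67.2 − 1.2×6.7 = 59.16 → no gain ✓.
Mediocre (own payoff 44.8): to r=6.7 gives 67.2 − 9.3×6.7 = 4.89 → no gain ✓; to r=9.8 gives 89.6 − 9.3×9.8 = -1.54 → no gain ✓.
Good (own payoff 67.2 − 3.8×6.7 = 41.74): to r=0 gives 44.8 → profitable ✗; to r=9.8 gives 89.6 − 3.8×9.8 = 52.36 → profitable ✗.
4 of the 6 constraints hold; not an equilibrium.

4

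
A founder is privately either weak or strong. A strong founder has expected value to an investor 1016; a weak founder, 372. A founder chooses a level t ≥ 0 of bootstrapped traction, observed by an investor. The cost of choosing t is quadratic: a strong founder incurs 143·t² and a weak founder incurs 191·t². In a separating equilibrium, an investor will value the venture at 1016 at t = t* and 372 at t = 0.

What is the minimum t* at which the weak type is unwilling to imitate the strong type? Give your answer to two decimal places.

The weak type at t = 0 receives 372; imitating at t* yields 1016 − 191·t*².
Indifference: 372 = 1016 − 191·t*², so t*² = (1016 − 372) / 191 ≈ 3.3717.
t* = √3.3717 ≈ 1.84.

1.84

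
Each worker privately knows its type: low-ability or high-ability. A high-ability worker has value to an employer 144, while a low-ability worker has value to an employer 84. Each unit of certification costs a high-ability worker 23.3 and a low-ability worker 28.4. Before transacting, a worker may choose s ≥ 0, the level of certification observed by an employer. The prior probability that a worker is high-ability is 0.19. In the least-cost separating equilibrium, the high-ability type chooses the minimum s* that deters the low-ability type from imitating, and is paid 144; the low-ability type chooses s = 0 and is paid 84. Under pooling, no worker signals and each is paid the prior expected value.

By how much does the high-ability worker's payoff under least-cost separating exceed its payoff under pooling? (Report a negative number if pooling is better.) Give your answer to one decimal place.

Least-cost separating signal: s* solves 84 = 144 − 28.4·s*, so s* = (144 − 84)/28.4 ≈ 2.1127.
High-ability type's separating payoff: 144 − 23.3 × s* = 144 − 23.3 × (144 − 84)/28.4 = 144 − 1398/28.4 ≈ 94.775.
Pooling payoff: 0.19 × 144 + 0.81 × 84 = 95.4.
Difference: 94.775 − 95.4 = -0.625, i.e. -0.6 to one decimal place.
The high-ability type would prefer the pooling outcome.

-0.6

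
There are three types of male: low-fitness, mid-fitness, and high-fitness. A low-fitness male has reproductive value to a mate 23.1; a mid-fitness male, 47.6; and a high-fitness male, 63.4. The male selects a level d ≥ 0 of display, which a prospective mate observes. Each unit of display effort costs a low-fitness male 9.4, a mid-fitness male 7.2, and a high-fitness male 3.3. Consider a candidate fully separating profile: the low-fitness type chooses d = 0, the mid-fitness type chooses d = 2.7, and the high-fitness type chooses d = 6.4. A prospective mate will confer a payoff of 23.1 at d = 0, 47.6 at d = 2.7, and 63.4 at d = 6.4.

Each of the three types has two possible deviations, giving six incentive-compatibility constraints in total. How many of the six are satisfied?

Low-fitness (own payoff 23.1): to d=2.7 gives 47.6 − 9.4×2.7 = 22.22 → no gain ✓; to d=6.4 gives 63.4 − 9.4×6.4 = 3.24 → no gain ✓.
Mid-fitness (own payoff 47.6 − 7.2×2.7 = 28.16): to d=0 gives 23.1 → no gain ✓; to d=6.4 gives 63.4 − 7.2×6.4 = 17.32 → no gain ✓.
High-fitness (own payoff 63.4 − 3.3×6.4 = 42.28): to d=0 gives 23.1 → no gain ✓; to d=2.7 gives 47.6 − 3.3×2.7 = 38.69 → no gain ✓.
6 of the 6 constraints hold; this profile is a separating equilibrium.

6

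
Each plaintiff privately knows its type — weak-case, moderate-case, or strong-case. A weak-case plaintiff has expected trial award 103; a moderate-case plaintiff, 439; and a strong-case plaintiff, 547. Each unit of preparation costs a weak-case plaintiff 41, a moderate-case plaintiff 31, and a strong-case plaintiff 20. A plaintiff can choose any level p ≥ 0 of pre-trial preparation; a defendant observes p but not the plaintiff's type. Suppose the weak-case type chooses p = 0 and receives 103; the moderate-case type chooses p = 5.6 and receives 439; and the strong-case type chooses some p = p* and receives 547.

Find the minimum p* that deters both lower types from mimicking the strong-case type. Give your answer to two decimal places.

10.83

Weak-case type (on-path payoff 103) won't mimic when 103 ≥ 547 − 41·p*, i.e. p* ≥ 10.83.
Moderate-case type (on-path payoff 439 − 31×5.6 = 265.4) won't mimic when 265.4 ≥ 547 − 31·p*, i.e. p* ≥ 9.08.
Both must hold, so p* = max(10.83, 9.08) = 10.83. The weak-case type's constraint binds.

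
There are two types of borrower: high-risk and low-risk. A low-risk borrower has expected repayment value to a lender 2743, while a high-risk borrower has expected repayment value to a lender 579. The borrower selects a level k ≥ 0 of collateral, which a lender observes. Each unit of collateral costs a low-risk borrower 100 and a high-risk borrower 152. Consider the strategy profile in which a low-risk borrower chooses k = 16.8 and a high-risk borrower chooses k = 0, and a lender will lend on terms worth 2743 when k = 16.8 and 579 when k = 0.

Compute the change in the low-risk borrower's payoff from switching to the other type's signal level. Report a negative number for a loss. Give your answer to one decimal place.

-484.0

Playing k = 16.8 the low-risk borrower receives 2743 − 100 × 16.8 = 1063.
Deviating to k = 0 yields 579 instead.
Gain from deviating: 579 − 1063 = -484.0.
The gain is negative, so the low-risk type's incentive-compatibility constraint is satisfied.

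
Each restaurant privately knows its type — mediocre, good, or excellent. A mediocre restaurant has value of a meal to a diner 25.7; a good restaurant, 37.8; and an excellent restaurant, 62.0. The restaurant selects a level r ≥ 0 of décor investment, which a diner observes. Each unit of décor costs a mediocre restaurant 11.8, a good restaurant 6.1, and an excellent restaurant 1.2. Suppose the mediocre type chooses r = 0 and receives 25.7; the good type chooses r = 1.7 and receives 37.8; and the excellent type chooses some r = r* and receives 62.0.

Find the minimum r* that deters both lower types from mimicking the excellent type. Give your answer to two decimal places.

Mediocre type (on-path payoff 25.7) won't mimic when 25.7 ≥ 62.0 − 11.8·r*, i.e. r* ≥ 3.08.
Good type (on-path payoff 37.8 − 6.1×1.7 = 27.43) won't mimic when 27.43 ≥ 62.0 − 6.1·r*, i.e. r* ≥ 5.67.
Both must hold, so r* = max(3.08, 5.67) = 5.67. The good type's constraint binds.

5.67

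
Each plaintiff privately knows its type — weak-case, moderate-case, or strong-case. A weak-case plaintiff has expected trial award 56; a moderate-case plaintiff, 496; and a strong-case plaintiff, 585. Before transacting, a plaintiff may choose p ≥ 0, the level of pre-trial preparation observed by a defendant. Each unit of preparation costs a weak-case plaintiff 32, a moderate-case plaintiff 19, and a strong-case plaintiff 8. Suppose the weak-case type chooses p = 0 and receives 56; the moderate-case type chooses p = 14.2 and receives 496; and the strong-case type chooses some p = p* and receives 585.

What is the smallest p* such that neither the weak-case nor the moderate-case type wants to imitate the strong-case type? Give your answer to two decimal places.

18.88

Weak-case type (on-path payoff 56) won't mimic when 56 ≥ 585 − 32·p*, i.e. p* ≥ 16.53.
Moderate-case type (on-path payoff 496 − 19×14.2 = 226.2) won't mimic when 226.2 ≥ 585 − 19·p*, i.e. p* ≥ 18.88.
Both must hold, so p* = max(16.53, 18.88) = 18.88. The moderate-case type's constraint binds.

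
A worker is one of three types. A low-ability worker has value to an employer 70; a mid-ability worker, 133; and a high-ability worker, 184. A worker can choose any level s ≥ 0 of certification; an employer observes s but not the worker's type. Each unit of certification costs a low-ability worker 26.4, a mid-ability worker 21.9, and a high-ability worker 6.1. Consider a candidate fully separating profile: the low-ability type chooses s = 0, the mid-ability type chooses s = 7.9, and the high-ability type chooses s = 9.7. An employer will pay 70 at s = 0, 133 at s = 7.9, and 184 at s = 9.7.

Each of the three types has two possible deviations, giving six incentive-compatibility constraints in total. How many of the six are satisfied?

Mid-ability (own payoff 133 − 21.9×7.9 = -40.01): to s=0 gives 70 → profitable ✗; to s=9.7 gives 184 − 21.9×9.7 = -28.43 → profitable ✗.
Low-ability (own payoff 70): to s=7.9 gives 133 − 26.4×7.9 = -75.56 → no gain ✓; to s=9.7 gives 184 − 26.4×9.7 = -72.08 → no gain ✓.
High-ability (own payoff 184 − 6.1×9.7 = 124.83): to s=0 gives 70 → no gain ✓; to s=7.9 gives 133 − 6.1×7.9 = 84.81 → no gain ✓.
4 of the 6 constraints hold; not an equilibrium.

4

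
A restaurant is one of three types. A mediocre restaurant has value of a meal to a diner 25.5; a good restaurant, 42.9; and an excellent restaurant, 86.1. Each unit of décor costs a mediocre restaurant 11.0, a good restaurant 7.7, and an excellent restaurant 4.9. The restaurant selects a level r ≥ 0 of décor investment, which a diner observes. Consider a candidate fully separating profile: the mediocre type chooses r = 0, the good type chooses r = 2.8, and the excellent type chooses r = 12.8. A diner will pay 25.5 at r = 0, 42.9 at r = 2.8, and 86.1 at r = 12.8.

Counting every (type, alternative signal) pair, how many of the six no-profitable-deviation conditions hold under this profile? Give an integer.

Mediocre (own payoff 25.5): to r=2.8 gives 42.9 − 11.0×2.8 = 12.1 → no gain ✓; to r=12.8 gives 86.1 − 11.0×12.8 = -54.7 → no gain ✓.
Good (own payoff 42.9 − 7.7×2.8 = 21.34): to r=0 gives 25.5 → profitable ✗; to r=12.8 gives 86.1 − 7.7×12.8 = -12.46 → no gain ✓.
Excellent (own payoff 86.1 − 4.9×12.8 = 23.38): to r=0 gives 25.5 → profitable ✗; to r=2.8 gives 42.9 − 4.9×2.8 = 29.18 → profitable ✗.
3 of the 6 constraints hold; not an equilibrium.

3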